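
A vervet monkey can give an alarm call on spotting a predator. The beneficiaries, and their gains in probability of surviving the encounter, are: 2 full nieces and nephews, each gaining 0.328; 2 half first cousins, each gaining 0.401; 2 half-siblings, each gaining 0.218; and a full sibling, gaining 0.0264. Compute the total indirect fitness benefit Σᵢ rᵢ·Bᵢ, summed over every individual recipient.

r to a full niece or nephew = 1/4 (full aunt/uncle↔niece/nephew: two paths of length 3 through the shared grandparent pair: r = 2·(1/2)^3 = 1/4).
r to a half first cousin = 1/16 (half first cousins share one grandparent — one path of length 4: r = (1/2)^4 = 1/16).
r to a half-sibling = 0.25 (half-sibs share one parent — one path of length 2: r = (1/2)^2 = 1/4).
r to a full sibling = 1/2 (full sibs share both parents — two paths of length 2: r = 2·(1/2)^2 = 1/2).
Summing one r·B term per recipient: 2·0.25·0.328 + 2·0.0625·0.401 + 2·0.25·0.218 + 1·0.5·0.0264 = 0.336325.

0.336325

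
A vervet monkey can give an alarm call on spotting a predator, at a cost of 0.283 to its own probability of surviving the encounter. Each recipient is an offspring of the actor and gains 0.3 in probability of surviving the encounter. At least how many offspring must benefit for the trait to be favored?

2

r to an offspring = 1/2 (one parent–offspring link: r = (1/2)^1 = 1/2).
Hamilton's rule: n·r·B > C  ⇒  n > C/(r·B) = 0.283/(0.5·0.3) = 1.887.
The smallest integer exceeding 1.887 is 2.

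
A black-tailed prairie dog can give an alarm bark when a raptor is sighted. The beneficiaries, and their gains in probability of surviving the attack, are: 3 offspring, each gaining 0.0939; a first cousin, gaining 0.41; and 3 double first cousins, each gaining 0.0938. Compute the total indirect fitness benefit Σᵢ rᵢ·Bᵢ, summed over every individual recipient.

0.26245

r to an offspring = 0.5 (one parent–offspring link: r = (1/2)^1 = 1/2).
r to a first cousin = 1/8 (first cousins share one grandparent pair — two paths of length 4: r = 2·(1/2)^4 = 1/8).
r to a double first cousin = 0.25 (double first cousins share both grandparent pairs — four paths of length 4: r = 4·(1/2)^4 = 1/4).
Summing one r·B term per recipient: 3·0.5·0.0939 + 1·0.125·0.41 + 3·0.25·0.0938 = 0.26245.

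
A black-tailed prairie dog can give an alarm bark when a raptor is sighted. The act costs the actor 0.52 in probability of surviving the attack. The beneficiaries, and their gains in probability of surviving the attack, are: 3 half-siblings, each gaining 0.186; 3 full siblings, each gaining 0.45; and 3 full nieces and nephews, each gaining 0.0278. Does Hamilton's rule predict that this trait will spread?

Yes

Hamilton's rule: the trait is favored when the sum of r·B over every recipient exceeds the actor's cost C.
r to a half-sibling = 0.25 (half-sibs share one parent — one path of length 2: r = (1/2)^2 = 1/4).
r to a full sibling = 1/2 (full sibs share both parents — two paths of length 2: r = 2·(1/2)^2 = 1/2).
r to a full niece or nephew = 0.25 (full aunt/uncle↔niece/nephew: two paths of length 3 through the shared grandparent pair: r = 2·(1/2)^3 = 1/4).
Summing one r·B term per recipient: 3·0.25·0.186 + 3·0.5·0.45 + 3·0.25·0.0278 = 0.83535.
0.83535 > 0.52: the indirect benefit exceeds the cost.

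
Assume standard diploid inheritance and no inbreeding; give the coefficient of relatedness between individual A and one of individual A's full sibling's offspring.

0.25

Each parent–offspring link contributes a factor of 1/2, and independent paths through distinct common ancestors add.
Full aunt/uncle↔niece/nephew: two paths of length 3 through the shared grandparent pair: r = 2·(1/2)^3 = 1/4.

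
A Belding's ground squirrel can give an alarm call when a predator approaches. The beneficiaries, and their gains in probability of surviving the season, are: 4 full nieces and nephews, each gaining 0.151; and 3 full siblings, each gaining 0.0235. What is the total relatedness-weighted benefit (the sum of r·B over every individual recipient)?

0.18625

r to a full niece or nephew = 0.25 (full aunt/uncle↔niece/nephew: two paths of length 3 through the shared grandparent pair: r = 2·(1/2)^3 = 1/4).
r to a full sibling = 0.5 (full sibs share both parents — two paths of length 2: r = 2·(1/2)^2 = 1/2).
Summing one r·B term per recipient: 4·0.25·0.151 + 3·0.5·0.0235 = 0.18625.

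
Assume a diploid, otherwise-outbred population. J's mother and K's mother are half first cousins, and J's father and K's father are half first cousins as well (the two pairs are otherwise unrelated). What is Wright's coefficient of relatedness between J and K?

0.03125

Independent pedigree routes through distinct common ancestors add.
J and K are related in two ways: half second cousins through their mothers (r = 1/64) and half second cousins through their fathers (r = 1/64).
r = 1/64 + 1/64 = 1/32 = 0.03125.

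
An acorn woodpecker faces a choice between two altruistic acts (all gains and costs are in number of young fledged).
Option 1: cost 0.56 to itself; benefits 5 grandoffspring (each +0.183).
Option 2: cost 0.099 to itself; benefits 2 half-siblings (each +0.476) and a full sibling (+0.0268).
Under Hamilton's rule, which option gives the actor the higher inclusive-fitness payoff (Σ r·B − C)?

Option 2

Option 1: r to a grandoffspring = 0.25.
Option 1: Σ r·B − C = (5·0.25·0.183) − 0.56 = -0.33125.
Option 2: r to a half-sibling = 0.25.
Option 2: r to a full sibling = 0.5.
Option 2: Σ r·B − C = (2·0.25·0.476 + 1·0.5·0.0268) − 0.099 = 0.1524.
Option 2 has the higher net inclusive-fitness payoff.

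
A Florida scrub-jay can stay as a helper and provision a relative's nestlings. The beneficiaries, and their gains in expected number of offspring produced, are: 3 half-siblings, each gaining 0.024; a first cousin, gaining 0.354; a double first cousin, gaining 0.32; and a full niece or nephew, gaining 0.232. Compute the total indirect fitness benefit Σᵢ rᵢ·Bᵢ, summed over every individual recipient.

r to a half-sibling = 1/4 (half-sibs share one parent — one path of length 2: r = (1/2)^2 = 1/4).
r to a first cousin = 1/8 (first cousins share one grandparent pair — two paths of length 4: r = 2·(1/2)^4 = 1/8).
r to a double first cousin = 1/4 (double first cousins share both grandparent pairs — four paths of length 4: r = 4·(1/2)^4 = 1/4).
r to a full niece or nephew = 0.25 (full aunt/uncle↔niece/nephew: two paths of length 3 through the shared grandparent pair: r = 2·(1/2)^3 = 1/4).
Summing one r·B term per recipient: 3·0.25·0.024 + 1·0.125·0.354 + 1·0.25·0.32 + 1·0.25·0.232 = 0.20025.

0.20025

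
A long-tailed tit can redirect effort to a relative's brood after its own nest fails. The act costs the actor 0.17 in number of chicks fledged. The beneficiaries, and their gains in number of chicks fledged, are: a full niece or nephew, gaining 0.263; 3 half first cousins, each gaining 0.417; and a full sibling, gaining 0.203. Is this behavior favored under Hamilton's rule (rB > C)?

Yes

Hamilton's rule: the trait is favored when the sum of r·B over every recipient exceeds the actor's cost C.
r to a full niece or nephew = 0.25 (full aunt/uncle↔niece/nephew: two paths of length 3 through the shared grandparent pair: r = 2·(1/2)^3 = 1/4).
r to a half first cousin = 0.0625 (half first cousins share one grandparent — one path of length 4: r = (1/2)^4 = 1/16).
r to a full sibling = 0.5 (full sibs share both parents — two paths of length 2: r = 2·(1/2)^2 = 1/2).
Summing one r·B term per recipient: 1·0.25·0.263 + 3·0.0625·0.417 + 1·0.5·0.203 = 0.2454375.
0.2454375 > 0.17: the indirect benefit exceeds the cost.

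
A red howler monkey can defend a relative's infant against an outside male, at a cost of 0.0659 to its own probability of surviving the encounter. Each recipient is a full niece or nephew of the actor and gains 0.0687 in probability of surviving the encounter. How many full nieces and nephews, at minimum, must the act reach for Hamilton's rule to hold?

4

r to a full niece or nephew = 0.25 (full aunt/uncle↔niece/nephew: two paths of length 3 through the shared grandparent pair: r = 2·(1/2)^3 = 1/4).
Hamilton's rule: n·r·B > C  ⇒  n > C/(r·B) = 0.0659/(0.25·0.0687) = 3.837.
The smallest integer exceeding 3.837 is 4.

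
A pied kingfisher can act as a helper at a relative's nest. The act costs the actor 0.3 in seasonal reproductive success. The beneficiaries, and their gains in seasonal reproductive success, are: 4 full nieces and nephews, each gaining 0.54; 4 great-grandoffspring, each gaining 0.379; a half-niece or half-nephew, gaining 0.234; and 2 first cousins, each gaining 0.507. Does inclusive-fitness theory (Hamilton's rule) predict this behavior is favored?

Hamilton's rule: the trait is favored when the sum of r·B over every recipient exceeds the actor's cost C.
r to a full niece or nephew = 1/4 (full aunt/uncle↔niece/nephew: two paths of length 3 through the shared grandparent pair: r = 2·(1/2)^3 = 1/4).
r to a great-grandoffspring = 0.125 (three parent–offspring links: r = (1/2)^3 = 1/8).
r to a half-niece or half-nephew = 0.125 (half-aunt/uncle↔niece/nephew: one path of length 3: r = (1/2)^3 = 1/8).
r to a first cousin = 1/8 (first cousins share one grandparent pair — two paths of length 4: r = 2·(1/2)^4 = 1/8).
Summing one r·B term per recipient: 4·0.25·0.54 + 4·0.125·0.379 + 1·0.125·0.234 + 2·0.125·0.507 = 0.8855.
0.8855 > 0.3: the indirect benefit exceeds the cost.

Yes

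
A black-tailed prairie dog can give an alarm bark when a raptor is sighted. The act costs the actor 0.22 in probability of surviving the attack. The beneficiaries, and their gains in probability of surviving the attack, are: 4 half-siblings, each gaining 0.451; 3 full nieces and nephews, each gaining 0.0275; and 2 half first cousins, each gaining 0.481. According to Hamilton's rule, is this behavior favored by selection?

Yes

Hamilton's rule: the trait is favored when the sum of r·B over every recipient exceeds the actor's cost C.
r to a half-sibling = 0.25 (half-sibs share one parent — one path of length 2: r = (1/2)^2 = 1/4).
r to a full niece or nephew = 0.25 (full aunt/uncle↔niece/nephew: two paths of length 3 through the shared grandparent pair: r = 2·(1/2)^3 = 1/4).
r to a half first cousin = 0.0625 (half first cousins share one grandparent — one path of length 4: r = (1/2)^4 = 1/16).
Summing one r·B term per recipient: 4·0.25·0.451 + 3·0.25·0.0275 + 2·0.0625·0.481 = 0.53175.
0.53175 > 0.22: the indirect benefit exceeds the cost.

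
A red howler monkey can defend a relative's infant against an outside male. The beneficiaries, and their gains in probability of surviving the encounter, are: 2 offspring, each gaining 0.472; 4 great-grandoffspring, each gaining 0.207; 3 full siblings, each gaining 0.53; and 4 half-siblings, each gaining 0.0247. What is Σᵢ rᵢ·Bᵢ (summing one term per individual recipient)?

r to an offspring = 0.5 (one parent–offspring link: r = (1/2)^1 = 1/2).
r to a great-grandoffspring = 1/8 (three parent–offspring links: r = (1/2)^3 = 1/8).
r to a full sibling = 0.5 (full sibs share both parents — two paths of length 2: r = 2·(1/2)^2 = 1/2).
r to a half-sibling = 1/4 (half-sibs share one parent — one path of length 2: r = (1/2)^2 = 1/4).
Summing one r·B term per recipient: 2·0.5·0.472 + 4·0.125·0.207 + 3·0.5·0.53 + 4·0.25·0.0247 = 1.3952.

1.3952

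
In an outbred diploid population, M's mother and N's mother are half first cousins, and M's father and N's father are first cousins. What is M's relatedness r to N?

Wright's path rule: contributions from independent ancestry routes add.
M and N are related in two ways: half second cousins through their mothers (r = 1/64) and second cousins through their fathers (r = 1/32).
r = 1/64 + 1/32 = 0.046875.

0.046875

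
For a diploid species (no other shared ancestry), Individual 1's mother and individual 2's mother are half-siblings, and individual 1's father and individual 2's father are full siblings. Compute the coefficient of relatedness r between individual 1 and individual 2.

0.1875

Wright's path rule: contributions from independent ancestry routes add.
Individual 1 and individual 2 are related in two ways: half first cousins through their mothers (r = 1/16) and first cousins through their fathers (r = 1/8).
r = 1/16 + 1/8 = 3/16 = 0.1875.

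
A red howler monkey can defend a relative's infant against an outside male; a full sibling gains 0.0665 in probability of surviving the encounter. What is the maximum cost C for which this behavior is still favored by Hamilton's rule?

0.03325

r to a full sibling = 1/2 (full sibs share both parents — two paths of length 2: r = 2·(1/2)^2 = 1/2).
Hamilton's rule: n·r·B > C, so the trait is favored while C < n·r·B = 1·0.5·0.0665 = 0.03325.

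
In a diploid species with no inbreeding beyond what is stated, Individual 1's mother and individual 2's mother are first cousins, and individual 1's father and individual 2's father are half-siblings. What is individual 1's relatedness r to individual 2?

With two independent routes of shared ancestry, r is the sum of the two contributions.
Individual 1 and individual 2 are related in two ways: second cousins through their mothers (r = 1/32) and half first cousins through their fathers (r = 1/16).
r = 1/32 + 1/16 = 3/32 = 0.09375.

0.09375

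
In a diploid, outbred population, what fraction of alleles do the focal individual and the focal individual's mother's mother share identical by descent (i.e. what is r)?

Each parent–offspring link contributes a factor of 1/2, and independent paths through distinct common ancestors add.
Two parent–offspring links: r = (1/2)^2 = 1/4.

0.25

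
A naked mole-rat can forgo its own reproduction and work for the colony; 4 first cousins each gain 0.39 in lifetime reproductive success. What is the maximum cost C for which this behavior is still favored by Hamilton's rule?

0.195

r to a first cousin = 0.125 (first cousins share one grandparent pair — two paths of length 4: r = 2·(1/2)^4 = 1/8).
Hamilton's rule: n·r·B > C, so the trait is favored while C < n·r·B = 4·0.125·0.39 = 0.195.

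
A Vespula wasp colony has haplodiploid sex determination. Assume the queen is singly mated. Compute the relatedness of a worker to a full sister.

Haplodiploid full sisters inherit their father's entire haploid genome identically (contributing 1/2) and on average half of their mother's contribution (1/2 · 1/2 = 1/4); r = 1/2 + 1/4 = 3/4.

0.75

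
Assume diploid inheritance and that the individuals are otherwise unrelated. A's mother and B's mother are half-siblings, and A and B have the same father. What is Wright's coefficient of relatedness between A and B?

0.3125

Independent pedigree routes through distinct common ancestors add.
A and B are related in two ways: half first cousins through their mothers (r = 1/16) and half-sibs through their shared father (r = 1/4).
r = 1/16 + 1/4 = 5/16 = 0.3125.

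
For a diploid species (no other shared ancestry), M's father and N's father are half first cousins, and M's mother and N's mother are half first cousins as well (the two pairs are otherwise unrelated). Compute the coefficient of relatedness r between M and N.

Wright's path rule: contributions from independent ancestry routes add.
M and N are related in two ways: half second cousins through their fathers (r = 1/64) and half second cousins through their mothers (r = 1/64).
r = 1/64 + 1/64 = 0.03125.

0.03125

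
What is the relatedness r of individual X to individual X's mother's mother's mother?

Each parent–offspring link contributes a factor of 1/2, and independent paths through distinct common ancestors add.
Three parent–offspring links: r = (1/2)^3 = 1/8.

0.125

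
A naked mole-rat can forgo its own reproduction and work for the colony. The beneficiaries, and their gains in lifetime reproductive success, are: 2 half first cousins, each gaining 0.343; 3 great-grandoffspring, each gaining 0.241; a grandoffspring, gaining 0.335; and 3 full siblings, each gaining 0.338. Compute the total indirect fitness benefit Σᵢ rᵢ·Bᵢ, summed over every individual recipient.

0.724

r to a half first cousin = 1/16 (half first cousins share one grandparent — one path of length 4: r = (1/2)^4 = 1/16).
r to a great-grandoffspring = 1/8 (three parent–offspring links: r = (1/2)^3 = 1/8).
r to a grandoffspring = 1/4 (two parent–offspring links: r = (1/2)^2 = 1/4).
r to a full sibling = 0.5 (full sibs share both parents — two paths of length 2: r = 2·(1/2)^2 = 1/2).
Summing one r·B term per recipient: 2·0.0625·0.343 + 3·0.125·0.241 + 1·0.25·0.335 + 3·0.5·0.338 = 0.724.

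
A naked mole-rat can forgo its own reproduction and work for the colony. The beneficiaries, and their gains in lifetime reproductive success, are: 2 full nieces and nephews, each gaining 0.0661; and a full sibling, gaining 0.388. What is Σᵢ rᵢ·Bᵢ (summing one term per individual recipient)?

0.22705

r to a full niece or nephew = 0.25 (full aunt/uncle↔niece/nephew: two paths of length 3 through the shared grandparent pair: r = 2·(1/2)^3 = 1/4).
r to a full sibling = 0.5 (full sibs share both parents — two paths of length 2: r = 2·(1/2)^2 = 1/2).
Summing one r·B term per recipient: 2·0.25·0.0661 + 1·0.5·0.388 = 0.22705.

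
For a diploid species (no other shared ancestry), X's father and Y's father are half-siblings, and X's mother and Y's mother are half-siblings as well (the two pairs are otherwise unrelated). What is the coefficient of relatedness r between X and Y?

0.125

With two independent routes of shared ancestry, r is the sum of the two contributions.
X and Y are related in two ways: half first cousins through their fathers (r = 1/16) and half first cousins through their mothers (r = 1/16).
r = 1/16 + 1/16 = 0.125.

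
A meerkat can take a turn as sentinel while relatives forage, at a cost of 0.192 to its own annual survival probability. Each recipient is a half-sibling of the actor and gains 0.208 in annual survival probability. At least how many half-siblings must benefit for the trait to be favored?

4

r to a half-sibling = 0.25 (half-sibs share one parent — one path of length 2: r = (1/2)^2 = 1/4).
Hamilton's rule: n·r·B > C  ⇒  n > C/(r·B) = 0.192/(0.25·0.208) = 3.692.
The smallest integer exceeding 3.692 is 4.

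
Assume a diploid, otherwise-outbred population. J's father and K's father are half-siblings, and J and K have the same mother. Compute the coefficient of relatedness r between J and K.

0.3125

With two independent routes of shared ancestry, r is the sum of the two contributions.
J and K are related in two ways: half first cousins through their fathers (r = 1/16) and half-sibs through their shared mother (r = 1/4).
r = 1/16 + 1/4 = 5/16 = 0.3125.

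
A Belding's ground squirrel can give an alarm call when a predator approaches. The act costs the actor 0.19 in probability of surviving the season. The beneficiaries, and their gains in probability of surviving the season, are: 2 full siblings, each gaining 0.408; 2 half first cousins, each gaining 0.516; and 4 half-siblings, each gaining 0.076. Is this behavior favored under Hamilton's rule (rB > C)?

Hamilton's rule: the trait is favored when the sum of r·B over every recipient exceeds the actor's cost C.
r to a full sibling = 0.5 (full sibs share both parents — two paths of length 2: r = 2·(1/2)^2 = 1/2).
r to a half first cousin = 1/16 (half first cousins share one grandparent — one path of length 4: r = (1/2)^4 = 1/16).
r to a half-sibling = 1/4 (half-sibs share one parent — one path of length 2: r = (1/2)^2 = 1/4).
Summing one r·B term per recipient: 2·0.5·0.408 + 2·0.0625·0.516 + 4·0.25·0.076 = 0.5485.
0.5485 > 0.19: the indirect benefit exceeds the cost.

Yes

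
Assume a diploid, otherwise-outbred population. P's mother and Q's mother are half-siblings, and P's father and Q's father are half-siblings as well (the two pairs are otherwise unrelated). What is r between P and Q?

Independent pedigree routes through distinct common ancestors add.
P and Q are related in two ways: half first cousins through their mothers (r = 1/16) and half first cousins through their fathers (r = 1/16).
r = 1/16 + 1/16 = 1/8 = 0.125.

0.125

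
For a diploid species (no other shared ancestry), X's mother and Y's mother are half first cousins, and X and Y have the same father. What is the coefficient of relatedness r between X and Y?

0.265625

Wright's path rule: contributions from independent ancestry routes add.
X and Y are related in two ways: half second cousins through their mothers (r = 1/64) and half-sibs through their shared father (r = 1/4).
r = 1/64 + 1/4 = 0.265625.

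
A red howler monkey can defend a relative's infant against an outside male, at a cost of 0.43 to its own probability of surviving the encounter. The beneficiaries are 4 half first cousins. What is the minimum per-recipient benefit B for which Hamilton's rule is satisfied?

1.72

r to a half first cousin = 0.0625 (half first cousins share one grandparent — one path of length 4: r = (1/2)^4 = 1/16).
Hamilton's rule with n recipients of equal r: n·r·B > C, so B > C/(n·r) = 0.43/(4·0.0625) = 1.72.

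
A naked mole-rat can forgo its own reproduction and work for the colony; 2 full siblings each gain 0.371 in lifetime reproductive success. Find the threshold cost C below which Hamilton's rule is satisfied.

0.371

r to a full sibling = 0.5 (full sibs share both parents — two paths of length 2: r = 2·(1/2)^2 = 1/2).
Hamilton's rule: n·r·B > C, so the trait is favored while C < n·r·B = 2·0.5·0.371 = 0.371.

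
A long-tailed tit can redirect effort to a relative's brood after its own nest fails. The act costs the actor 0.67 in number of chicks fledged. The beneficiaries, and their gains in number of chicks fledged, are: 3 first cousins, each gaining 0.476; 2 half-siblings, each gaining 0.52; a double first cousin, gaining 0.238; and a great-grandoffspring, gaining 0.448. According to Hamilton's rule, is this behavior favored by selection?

Hamilton's rule: the trait is favored when the sum of r·B over every recipient exceeds the actor's cost C.
r to a first cousin = 1/8 (first cousins share one grandparent pair — two paths of length 4: r = 2·(1/2)^4 = 1/8).
r to a half-sibling = 1/4 (half-sibs share one parent — one path of length 2: r = (1/2)^2 = 1/4).
r to a double first cousin = 0.25 (double first cousins share both grandparent pairs — four paths of length 4: r = 4·(1/2)^4 = 1/4).
r to a great-grandoffspring = 0.125 (three parent–offspring links: r = (1/2)^3 = 1/8).
Summing one r·B term per recipient: 3·0.125·0.476 + 2·0.25·0.52 + 1·0.25·0.238 + 1·0.125·0.448 = 0.554.
0.554 < 0.67: the indirect benefit is less than the cost.

No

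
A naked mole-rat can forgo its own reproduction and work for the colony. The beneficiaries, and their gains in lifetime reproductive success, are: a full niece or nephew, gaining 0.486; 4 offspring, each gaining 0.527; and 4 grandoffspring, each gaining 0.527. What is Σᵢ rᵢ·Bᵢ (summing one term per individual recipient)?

1.7025

r to a full niece or nephew = 1/4 (full aunt/uncle↔niece/nephew: two paths of length 3 through the shared grandparent pair: r = 2·(1/2)^3 = 1/4).
r to an offspring = 1/2 (one parent–offspring link: r = (1/2)^1 = 1/2).
r to a grandoffspring = 0.25 (two parent–offspring links: r = (1/2)^2 = 1/4).
Summing one r·B term per recipient: 1·0.25·0.486 + 4·0.5·0.527 + 4·0.25·0.527 = 1.7025.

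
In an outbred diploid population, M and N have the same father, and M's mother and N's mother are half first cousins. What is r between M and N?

0.265625

Independent pedigree routes through distinct common ancestors add.
M and N are related in two ways: half-sibs through their shared father (r = 1/4) and half second cousins through their mothers (r = 1/64).
r = 1/4 + 1/64 = 17/64 = 0.265625.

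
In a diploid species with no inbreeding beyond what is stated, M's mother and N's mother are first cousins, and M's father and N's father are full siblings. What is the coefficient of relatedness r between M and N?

0.15625

Relatedness sums over independent paths through distinct common ancestors.
M and N are related in two ways: second cousins through their mothers (r = 1/32) and first cousins through their fathers (r = 1/8).
r = 1/32 + 1/8 = 0.15625.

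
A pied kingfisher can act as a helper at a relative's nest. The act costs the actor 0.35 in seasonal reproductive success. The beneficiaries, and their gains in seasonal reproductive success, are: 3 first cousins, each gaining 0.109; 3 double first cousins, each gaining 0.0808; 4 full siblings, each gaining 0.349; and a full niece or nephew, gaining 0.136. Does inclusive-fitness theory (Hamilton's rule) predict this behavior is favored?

Hamilton's rule: the trait is favored when the sum of r·B over every recipient exceeds the actor's cost C.
r to a first cousin = 0.125 (first cousins share one grandparent pair — two paths of length 4: r = 2·(1/2)^4 = 1/8).
r to a double first cousin = 1/4 (double first cousins share both grandparent pairs — four paths of length 4: r = 4·(1/2)^4 = 1/4).
r to a full sibling = 1/2 (full sibs share both parents — two paths of length 2: r = 2·(1/2)^2 = 1/2).
r to a full niece or nephew = 1/4 (full aunt/uncle↔niece/nephew: two paths of length 3 through the shared grandparent pair: r = 2·(1/2)^3 = 1/4).
Summing one r·B term per recipient: 3·0.125·0.109 + 3·0.25·0.0808 + 4·0.5·0.349 + 1·0.25·0.136 = 0.833475.
0.833475 > 0.35: the indirect benefit exceeds the cost.

Yes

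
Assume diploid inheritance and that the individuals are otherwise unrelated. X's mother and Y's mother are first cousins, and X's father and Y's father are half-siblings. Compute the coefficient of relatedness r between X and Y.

0.09375

Wright's path rule: contributions from independent ancestry routes add.
X and Y are related in two ways: second cousins through their mothers (r = 1/32) and half first cousins through their fathers (r = 1/16).
r = 1/32 + 1/16 = 0.09375.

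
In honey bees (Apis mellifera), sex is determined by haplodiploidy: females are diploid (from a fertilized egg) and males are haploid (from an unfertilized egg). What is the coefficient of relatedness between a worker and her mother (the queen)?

One meiotic link between diploid queen and diploid daughter: r = 1/2.

0.5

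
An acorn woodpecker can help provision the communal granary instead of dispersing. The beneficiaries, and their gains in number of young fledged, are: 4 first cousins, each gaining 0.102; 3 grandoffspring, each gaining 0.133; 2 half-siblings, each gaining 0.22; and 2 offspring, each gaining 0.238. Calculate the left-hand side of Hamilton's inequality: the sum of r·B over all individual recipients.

0.49875

r to a first cousin = 0.125 (first cousins share one grandparent pair — two paths of length 4: r = 2·(1/2)^4 = 1/8).
r to a grandoffspring = 1/4 (two parent–offspring links: r = (1/2)^2 = 1/4).
r to a half-sibling = 1/4 (half-sibs share one parent — one path of length 2: r = (1/2)^2 = 1/4).
r to an offspring = 0.5 (one parent–offspring link: r = (1/2)^1 = 1/2).
Summing one r·B term per recipient: 4·0.125·0.102 + 3·0.25·0.133 + 2·0.25·0.22 + 2·0.5·0.238 = 0.49875.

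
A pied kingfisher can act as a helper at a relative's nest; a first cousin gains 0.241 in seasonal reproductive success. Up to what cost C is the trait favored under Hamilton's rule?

r to a first cousin = 0.125 (first cousins share one grandparent pair — two paths of length 4: r = 2·(1/2)^4 = 1/8).
Hamilton's rule: n·r·B > C, so the trait is favored while C < n·r·B = 1·0.125·0.241 = 0.030125.

0.030125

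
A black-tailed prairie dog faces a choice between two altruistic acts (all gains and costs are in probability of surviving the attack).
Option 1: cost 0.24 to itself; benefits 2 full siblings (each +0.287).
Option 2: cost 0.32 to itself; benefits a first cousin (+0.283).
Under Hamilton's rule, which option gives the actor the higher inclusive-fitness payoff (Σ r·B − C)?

Option 1

Option 1: r to a full sibling = 0.5.
Option 1: Σ r·B − C = (2·0.5·0.287) − 0.24 = 0.047.
Option 2: r to a first cousin = 0.125.
Option 2: Σ r·B − C = (1·0.125·0.283) − 0.32 = -0.284625.
Option 1 has the higher net inclusive-fitness payoff.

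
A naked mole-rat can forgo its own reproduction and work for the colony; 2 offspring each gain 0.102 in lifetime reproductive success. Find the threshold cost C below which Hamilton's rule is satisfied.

0.102

r to an offspring = 1/2 (one parent–offspring link: r = (1/2)^1 = 1/2).
Hamilton's rule: n·r·B > C, so the trait is favored while C < n·r·B = 2·0.5·0.102 = 0.102.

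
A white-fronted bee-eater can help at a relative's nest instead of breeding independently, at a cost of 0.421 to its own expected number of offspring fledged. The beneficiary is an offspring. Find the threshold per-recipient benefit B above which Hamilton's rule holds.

r to an offspring = 1/2 (one parent–offspring link: r = (1/2)^1 = 1/2).
Hamilton's rule with n recipients of equal r: n·r·B > C, so B > C/(n·r) = 0.421/(1·0.5) = 0.842.

0.842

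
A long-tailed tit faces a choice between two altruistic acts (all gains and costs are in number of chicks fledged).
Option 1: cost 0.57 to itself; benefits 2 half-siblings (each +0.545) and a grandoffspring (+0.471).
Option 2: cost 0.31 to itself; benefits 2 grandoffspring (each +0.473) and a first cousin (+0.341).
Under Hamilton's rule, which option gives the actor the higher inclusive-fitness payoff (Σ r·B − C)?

Option 2

Option 1: r to a half-sibling = 0.25.
Option 1: r to a grandoffspring = 0.25.
Option 1: Σ r·B − C = (2·0.25·0.545 + 1·0.25·0.471) − 0.57 = -0.17975.
Option 2: r to a grandoffspring = 0.25.
Option 2: r to a first cousin = 0.125.
Option 2: Σ r·B − C = (2·0.25·0.473 + 1·0.125·0.341) − 0.31 = -0.030875.
Option 2 has the higher net inclusive-fitness payoff.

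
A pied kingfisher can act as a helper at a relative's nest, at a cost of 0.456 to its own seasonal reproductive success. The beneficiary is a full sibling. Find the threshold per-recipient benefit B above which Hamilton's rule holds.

r to a full sibling = 0.5 (full sibs share both parents — two paths of length 2: r = 2·(1/2)^2 = 1/2).
Hamilton's rule with n recipients of equal r: n·r·B > C, so B > C/(n·r) = 0.456/(1·0.5) = 0.912.

0.912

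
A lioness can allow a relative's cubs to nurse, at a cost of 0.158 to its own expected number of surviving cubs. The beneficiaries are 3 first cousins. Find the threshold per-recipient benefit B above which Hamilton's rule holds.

0.4213

r to a first cousin = 0.125 (first cousins share one grandparent pair — two paths of length 4: r = 2·(1/2)^4 = 1/8).
Hamilton's rule with n recipients of equal r: n·r·B > C, so B > C/(n·r) = 0.158/(3·0.125) = 0.4213.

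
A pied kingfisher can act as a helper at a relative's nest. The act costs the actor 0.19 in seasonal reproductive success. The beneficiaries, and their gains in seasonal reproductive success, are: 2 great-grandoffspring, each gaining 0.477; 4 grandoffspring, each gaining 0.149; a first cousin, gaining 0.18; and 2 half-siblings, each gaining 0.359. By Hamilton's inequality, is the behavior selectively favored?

Yes

Hamilton's rule: the trait is favored when the sum of r·B over every recipient exceeds the actor's cost C.
r to a great-grandoffspring = 1/8 (three parent–offspring links: r = (1/2)^3 = 1/8).
r to a grandoffspring = 0.25 (two parent–offspring links: r = (1/2)^2 = 1/4).
r to a first cousin = 1/8 (first cousins share one grandparent pair — two paths of length 4: r = 2·(1/2)^4 = 1/8).
r to a half-sibling = 0.25 (half-sibs share one parent — one path of length 2: r = (1/2)^2 = 1/4).
Summing one r·B term per recipient: 2·0.125·0.477 + 4·0.25·0.149 + 1·0.125·0.18 + 2·0.25·0.359 = 0.47025.
0.47025 > 0.19: the indirect benefit exceeds the cost.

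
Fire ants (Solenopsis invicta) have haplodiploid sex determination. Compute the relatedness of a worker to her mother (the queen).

One meiotic link between diploid queen and diploid daughter: r = 1/2.

0.5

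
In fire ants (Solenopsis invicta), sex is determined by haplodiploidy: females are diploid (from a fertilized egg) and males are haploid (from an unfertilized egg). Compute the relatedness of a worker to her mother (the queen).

0.5

One meiotic link between diploid queen and diploid daughter: r = 1/2.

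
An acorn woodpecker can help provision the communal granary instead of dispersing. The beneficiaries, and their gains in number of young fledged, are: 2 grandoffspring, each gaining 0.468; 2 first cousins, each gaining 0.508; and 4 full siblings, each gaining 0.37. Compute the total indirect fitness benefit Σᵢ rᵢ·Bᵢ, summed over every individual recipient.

r to a grandoffspring = 1/4 (two parent–offspring links: r = (1/2)^2 = 1/4).
r to a first cousin = 1/8 (first cousins share one grandparent pair — two paths of length 4: r = 2·(1/2)^4 = 1/8).
r to a full sibling = 0.5 (full sibs share both parents — two paths of length 2: r = 2·(1/2)^2 = 1/2).
Summing one r·B term per recipient: 2·0.25·0.468 + 2·0.125·0.508 + 4·0.5·0.37 = 1.101.

1.101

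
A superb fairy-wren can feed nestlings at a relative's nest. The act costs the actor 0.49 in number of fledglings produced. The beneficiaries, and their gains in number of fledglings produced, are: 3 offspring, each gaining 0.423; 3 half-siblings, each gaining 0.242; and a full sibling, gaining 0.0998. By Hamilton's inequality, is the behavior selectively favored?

Yes

Hamilton's rule: the trait is favored when the sum of r·B over every recipient exceeds the actor's cost C.
r to an offspring = 0.5 (one parent–offspring link: r = (1/2)^1 = 1/2).
r to a half-sibling = 1/4 (half-sibs share one parent — one path of length 2: r = (1/2)^2 = 1/4).
r to a full sibling = 0.5 (full sibs share both parents — two paths of length 2: r = 2·(1/2)^2 = 1/2).
Summing one r·B term per recipient: 3·0.5·0.423 + 3·0.25·0.242 + 1·0.5·0.0998 = 0.8659.
0.8659 > 0.49: the indirect benefit exceeds the cost.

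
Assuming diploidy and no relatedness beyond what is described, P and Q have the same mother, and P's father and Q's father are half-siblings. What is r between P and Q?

Independent pedigree routes through distinct common ancestors add.
P and Q are related in two ways: half-sibs through their shared mother (r = 1/4) and half first cousins through their fathers (r = 1/16).
r = 1/4 + 1/16 = 5/16 = 0.3125.

0.3125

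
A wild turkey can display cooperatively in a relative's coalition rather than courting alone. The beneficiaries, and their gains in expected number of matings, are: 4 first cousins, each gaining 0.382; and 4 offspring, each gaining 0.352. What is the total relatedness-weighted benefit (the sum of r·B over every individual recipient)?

r to a first cousin = 1/8 (first cousins share one grandparent pair — two paths of length 4: r = 2·(1/2)^4 = 1/8).
r to an offspring = 0.5 (one parent–offspring link: r = (1/2)^1 = 1/2).
Summing one r·B term per recipient: 4·0.125·0.382 + 4·0.5·0.352 = 0.895.

0.895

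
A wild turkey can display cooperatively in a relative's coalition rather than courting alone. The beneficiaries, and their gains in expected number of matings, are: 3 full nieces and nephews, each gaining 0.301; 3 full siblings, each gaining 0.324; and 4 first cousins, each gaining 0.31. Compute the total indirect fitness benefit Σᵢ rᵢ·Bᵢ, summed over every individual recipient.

r to a full niece or nephew = 0.25 (full aunt/uncle↔niece/nephew: two paths of length 3 through the shared grandparent pair: r = 2·(1/2)^3 = 1/4).
r to a full sibling = 1/2 (full sibs share both parents — two paths of length 2: r = 2·(1/2)^2 = 1/2).
r to a first cousin = 0.125 (first cousins share one grandparent pair — two paths of length 4: r = 2·(1/2)^4 = 1/8).
Summing one r·B term per recipient: 3·0.25·0.301 + 3·0.5·0.324 + 4·0.125·0.31 = 0.86675.

0.86675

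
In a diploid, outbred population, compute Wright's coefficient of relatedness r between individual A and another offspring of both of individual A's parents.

0.5

Each parent–offspring link contributes a factor of 1/2, and independent paths through distinct common ancestors add.
Full sibs share both parents — two paths of length 2: r = 2·(1/2)^2 = 1/2.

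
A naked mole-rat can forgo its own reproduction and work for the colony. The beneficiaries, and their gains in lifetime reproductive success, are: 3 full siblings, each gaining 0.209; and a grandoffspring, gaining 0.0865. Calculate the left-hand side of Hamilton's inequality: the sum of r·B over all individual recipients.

r to a full sibling = 1/2 (full sibs share both parents — two paths of length 2: r = 2·(1/2)^2 = 1/2).
r to a grandoffspring = 1/4 (two parent–offspring links: r = (1/2)^2 = 1/4).
Summing one r·B term per recipient: 3·0.5·0.209 + 1·0.25·0.0865 = 0.335125.

0.335125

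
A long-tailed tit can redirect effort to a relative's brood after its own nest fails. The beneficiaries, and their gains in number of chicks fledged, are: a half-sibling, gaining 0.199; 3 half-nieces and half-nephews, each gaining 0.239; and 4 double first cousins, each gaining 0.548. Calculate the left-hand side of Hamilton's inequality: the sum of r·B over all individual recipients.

r to a half-sibling = 1/4 (half-sibs share one parent — one path of length 2: r = (1/2)^2 = 1/4).
r to a half-niece or half-nephew = 1/8 (half-aunt/uncle↔niece/nephew: one path of length 3: r = (1/2)^3 = 1/8).
r to a double first cousin = 0.25 (double first cousins share both grandparent pairs — four paths of length 4: r = 4·(1/2)^4 = 1/4).
Summing one r·B term per recipient: 1·0.25·0.199 + 3·0.125·0.239 + 4·0.25·0.548 = 0.687375.

0.687375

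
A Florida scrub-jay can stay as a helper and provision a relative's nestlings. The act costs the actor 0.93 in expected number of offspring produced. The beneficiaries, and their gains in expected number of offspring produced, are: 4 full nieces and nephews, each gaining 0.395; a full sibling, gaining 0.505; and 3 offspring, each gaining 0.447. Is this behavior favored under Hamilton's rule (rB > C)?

Hamilton's rule: the trait is favored when the sum of r·B over every recipient exceeds the actor's cost C.
r to a full niece or nephew = 1/4 (full aunt/uncle↔niece/nephew: two paths of length 3 through the shared grandparent pair: r = 2·(1/2)^3 = 1/4).
r to a full sibling = 1/2 (full sibs share both parents — two paths of length 2: r = 2·(1/2)^2 = 1/2).
r to an offspring = 1/2 (one parent–offspring link: r = (1/2)^1 = 1/2).
Summing one r·B term per recipient: 4·0.25·0.395 + 1·0.5·0.505 + 3·0.5·0.447 = 1.318.
1.318 > 0.93: the indirect benefit exceeds the cost.

Yes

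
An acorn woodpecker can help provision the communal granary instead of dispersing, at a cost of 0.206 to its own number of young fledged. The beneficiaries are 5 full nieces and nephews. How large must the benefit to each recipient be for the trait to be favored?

0.1648

r to a full niece or nephew = 0.25 (full aunt/uncle↔niece/nephew: two paths of length 3 through the shared grandparent pair: r = 2·(1/2)^3 = 1/4).
Hamilton's rule with n recipients of equal r: n·r·B > C, so B > C/(n·r) = 0.206/(5·0.25) = 0.1648.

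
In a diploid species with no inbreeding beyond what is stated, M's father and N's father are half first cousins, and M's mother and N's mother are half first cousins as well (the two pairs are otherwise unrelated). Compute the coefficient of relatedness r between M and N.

Wright's path rule: contributions from independent ancestry routes add.
M and N are related in two ways: half second cousins through their fathers (r = 1/64) and half second cousins through their mothers (r = 1/64).
r = 1/64 + 1/64 = 0.03125.

0.03125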